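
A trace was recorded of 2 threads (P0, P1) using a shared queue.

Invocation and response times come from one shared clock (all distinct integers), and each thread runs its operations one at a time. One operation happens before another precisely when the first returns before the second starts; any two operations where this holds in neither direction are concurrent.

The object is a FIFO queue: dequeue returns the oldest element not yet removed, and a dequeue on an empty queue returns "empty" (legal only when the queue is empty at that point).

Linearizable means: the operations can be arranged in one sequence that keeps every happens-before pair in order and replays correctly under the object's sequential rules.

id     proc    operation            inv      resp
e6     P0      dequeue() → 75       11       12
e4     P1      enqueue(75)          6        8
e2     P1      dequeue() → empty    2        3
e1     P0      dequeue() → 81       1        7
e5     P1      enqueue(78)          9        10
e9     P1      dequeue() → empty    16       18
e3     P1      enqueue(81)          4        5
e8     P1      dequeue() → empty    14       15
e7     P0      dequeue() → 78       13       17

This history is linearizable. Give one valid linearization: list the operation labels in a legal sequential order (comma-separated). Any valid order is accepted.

step 1: e2 dequeue() → empty — queue <>
step 2: e3 enqueue(81) — queue <81>
step 3: e1 dequeue() → 81 — queue <>
step 4: e4 enqueue(75) — queue <75>
step 5: e5 enqueue(78) — queue <75,78>
step 6: e6 dequeue() → 75 — queue <78>
step 7: e7 dequeue() → 78 — queue <>
step 8: e8 dequeue() → empty — queue <>
step 9: e9 dequeue() → empty — queue <>

e2, e3, e1, e4, e5, e6, e7, e8, e9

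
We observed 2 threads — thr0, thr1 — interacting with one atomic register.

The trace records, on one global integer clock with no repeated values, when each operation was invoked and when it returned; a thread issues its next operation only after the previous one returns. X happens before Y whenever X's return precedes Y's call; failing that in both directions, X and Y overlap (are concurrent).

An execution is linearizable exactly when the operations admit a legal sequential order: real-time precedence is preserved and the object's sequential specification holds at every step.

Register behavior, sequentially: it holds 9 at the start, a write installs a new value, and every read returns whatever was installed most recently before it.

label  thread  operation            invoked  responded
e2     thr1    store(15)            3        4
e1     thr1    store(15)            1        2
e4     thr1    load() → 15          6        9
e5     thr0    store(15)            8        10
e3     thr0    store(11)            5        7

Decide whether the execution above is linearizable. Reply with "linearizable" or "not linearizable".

linearizable

witness order: e1, e2, e3, e5, e4
1. e1 store(15), leaving value 15
2. e2 store(15), leaving value 15
3. e3 store(11), leaving value 11
4. e5 store(15), leaving value 15
5. e4 load() → 15, leaving value 15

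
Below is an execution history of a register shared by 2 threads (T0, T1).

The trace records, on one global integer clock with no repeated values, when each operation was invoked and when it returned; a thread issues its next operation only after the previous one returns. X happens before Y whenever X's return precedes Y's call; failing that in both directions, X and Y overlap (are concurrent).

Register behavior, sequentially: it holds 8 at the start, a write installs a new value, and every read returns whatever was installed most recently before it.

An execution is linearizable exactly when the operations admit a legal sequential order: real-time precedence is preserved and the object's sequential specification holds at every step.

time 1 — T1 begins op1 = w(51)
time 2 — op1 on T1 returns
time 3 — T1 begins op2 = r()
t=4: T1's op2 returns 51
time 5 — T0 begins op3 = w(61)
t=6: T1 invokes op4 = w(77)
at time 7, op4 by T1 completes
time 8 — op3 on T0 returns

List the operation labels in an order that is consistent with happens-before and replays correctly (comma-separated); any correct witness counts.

op1, op2, op3, op4

1. op1 w(51), leaving value 51
2. op2 r() → 51, leaving value 51
3. op3 w(61), leaving value 61
4. op4 w(77), leaving value 77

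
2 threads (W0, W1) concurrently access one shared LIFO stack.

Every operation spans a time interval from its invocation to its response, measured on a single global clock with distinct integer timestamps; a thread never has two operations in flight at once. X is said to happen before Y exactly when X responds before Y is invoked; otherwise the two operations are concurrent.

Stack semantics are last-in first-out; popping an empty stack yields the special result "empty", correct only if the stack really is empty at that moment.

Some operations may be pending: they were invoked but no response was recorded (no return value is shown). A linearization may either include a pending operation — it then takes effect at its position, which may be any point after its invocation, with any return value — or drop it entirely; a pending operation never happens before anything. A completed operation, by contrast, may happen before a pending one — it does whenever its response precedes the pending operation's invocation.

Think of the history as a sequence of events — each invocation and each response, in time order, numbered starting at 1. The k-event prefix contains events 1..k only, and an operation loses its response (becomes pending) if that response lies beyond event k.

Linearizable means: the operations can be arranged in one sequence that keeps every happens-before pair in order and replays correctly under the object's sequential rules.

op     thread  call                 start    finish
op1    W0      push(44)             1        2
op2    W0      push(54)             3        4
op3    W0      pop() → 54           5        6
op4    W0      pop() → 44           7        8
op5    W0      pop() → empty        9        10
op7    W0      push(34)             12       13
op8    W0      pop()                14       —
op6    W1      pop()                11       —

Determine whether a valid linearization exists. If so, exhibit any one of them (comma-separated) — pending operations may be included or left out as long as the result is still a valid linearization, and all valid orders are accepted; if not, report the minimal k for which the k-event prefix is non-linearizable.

linearizable — witness: op1, op2, op3, op4, op5, op6, op7

1. op1 push(44), leaving stack <44>
2. op2 push(54), leaving stack <44,54>
3. op3 pop() → 54, leaving stack <44>
4. op4 pop() → 44, leaving stack <>
5. op5 pop() → empty, leaving stack <>
6. op6 pop() (pending, included), leaving stack <>
7. op7 push(34), leaving stack <34>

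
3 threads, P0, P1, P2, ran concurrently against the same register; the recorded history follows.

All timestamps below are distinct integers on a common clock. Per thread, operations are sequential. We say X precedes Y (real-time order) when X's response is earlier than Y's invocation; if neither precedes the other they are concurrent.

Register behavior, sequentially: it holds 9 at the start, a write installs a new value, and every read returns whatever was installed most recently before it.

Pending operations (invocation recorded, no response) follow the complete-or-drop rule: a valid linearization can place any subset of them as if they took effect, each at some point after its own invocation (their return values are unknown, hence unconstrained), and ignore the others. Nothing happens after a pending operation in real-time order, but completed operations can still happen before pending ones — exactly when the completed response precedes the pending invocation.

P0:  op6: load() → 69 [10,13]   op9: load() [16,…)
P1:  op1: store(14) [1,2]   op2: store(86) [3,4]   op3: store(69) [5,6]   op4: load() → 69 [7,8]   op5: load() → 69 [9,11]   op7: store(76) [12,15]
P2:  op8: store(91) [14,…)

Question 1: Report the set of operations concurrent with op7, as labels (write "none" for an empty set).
op6, op8

concurrent with op7 ([12,15]): every op whose interval crosses 12..15
op1 [1,2]: before
op2 [3,4]: before
op3 [5,6]: before
op4 [7,8]: before
op5 [9,11]: before
op6 [10,13]: concurrent
op8 [14,…): concurrent
op9 [16,…): after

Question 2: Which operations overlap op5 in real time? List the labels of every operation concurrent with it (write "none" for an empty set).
op6

op5 spans [9,11]; an op avoiding the whole window 9..11 is ordered, any other is concurrent
op1 [1,2]: before
op2 [3,4]: before
op3 [5,6]: before
op4 [7,8]: before
op6 [10,13]: concurrent
op7 [12,15]: after
op8 [14,…): after
op9 [16,…): after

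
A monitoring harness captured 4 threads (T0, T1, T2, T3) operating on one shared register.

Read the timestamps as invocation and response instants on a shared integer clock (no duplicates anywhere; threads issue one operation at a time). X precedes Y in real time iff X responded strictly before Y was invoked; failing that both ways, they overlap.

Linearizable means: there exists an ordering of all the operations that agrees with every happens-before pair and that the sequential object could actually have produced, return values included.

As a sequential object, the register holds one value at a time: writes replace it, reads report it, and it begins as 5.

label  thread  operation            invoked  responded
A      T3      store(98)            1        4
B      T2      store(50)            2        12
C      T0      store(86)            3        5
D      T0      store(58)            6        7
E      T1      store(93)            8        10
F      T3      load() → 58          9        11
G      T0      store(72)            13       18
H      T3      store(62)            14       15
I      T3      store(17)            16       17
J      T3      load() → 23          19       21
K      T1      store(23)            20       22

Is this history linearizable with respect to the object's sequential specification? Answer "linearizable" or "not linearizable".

one valid linearization: A, B, C, D, F, E, G, H, I, K, J
1. A store(98), leaving value 98
2. B store(50), leaving value 50
3. C store(86), leaving value 86
4. D store(58), leaving value 58
5. F load() → 58, leaving value 58
6. E store(93), leaving value 93
7. G store(72), leaving value 72
8. H store(62), leaving value 62
9. I store(17), leaving value 17
10. K store(23), leaving value 23
11. J load() → 23, leaving value 23

linearizable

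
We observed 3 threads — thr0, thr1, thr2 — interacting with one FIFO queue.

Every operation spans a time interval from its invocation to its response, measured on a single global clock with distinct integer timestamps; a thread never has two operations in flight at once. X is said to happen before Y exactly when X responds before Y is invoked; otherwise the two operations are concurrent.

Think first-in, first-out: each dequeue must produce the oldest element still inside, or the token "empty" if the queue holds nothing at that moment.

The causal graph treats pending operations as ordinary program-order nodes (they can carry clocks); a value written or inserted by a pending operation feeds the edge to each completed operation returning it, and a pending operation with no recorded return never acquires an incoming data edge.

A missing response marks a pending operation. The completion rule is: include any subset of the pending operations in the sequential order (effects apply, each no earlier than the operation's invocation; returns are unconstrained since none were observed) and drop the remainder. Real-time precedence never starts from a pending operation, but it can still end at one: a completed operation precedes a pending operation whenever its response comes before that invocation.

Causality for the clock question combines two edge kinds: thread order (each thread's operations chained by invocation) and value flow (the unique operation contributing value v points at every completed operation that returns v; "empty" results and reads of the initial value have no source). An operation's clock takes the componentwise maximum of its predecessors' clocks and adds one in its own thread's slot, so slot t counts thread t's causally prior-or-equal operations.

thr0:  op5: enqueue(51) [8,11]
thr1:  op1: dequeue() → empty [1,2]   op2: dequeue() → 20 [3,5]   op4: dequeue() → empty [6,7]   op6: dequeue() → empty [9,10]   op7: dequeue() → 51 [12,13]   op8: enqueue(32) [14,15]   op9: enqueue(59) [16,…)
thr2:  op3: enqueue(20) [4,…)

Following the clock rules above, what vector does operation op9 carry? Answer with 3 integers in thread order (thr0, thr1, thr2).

VC(op3, invoked at 4): no causal predecessors; +1 on thr2 → (0, 0, 1)
VC(op1, invoked at 1): no causal predecessors; +1 on thr1 → (0, 1, 0)
VC(op5, invoked at 8): no causal predecessors; +1 on thr0 → (1, 0, 0)
VC(op2, invoked at 3): max of VC(op1)=(0, 1, 0), VC(op3)=(0, 0, 1), then +1 on thread thr1 → (0, 2, 1)
VC(op4, invoked at 6): max of VC(op2)=(0, 2, 1), then +1 on thread thr1 → (0, 3, 1)
VC(op6, invoked at 9): max of VC(op4)=(0, 3, 1), then +1 on thread thr1 → (0, 4, 1)
VC(op7, invoked at 12): max of VC(op5)=(1, 0, 0), VC(op6)=(0, 4, 1), then +1 on thread thr1 → (1, 5, 1)
VC(op8, invoked at 14): max of VC(op7)=(1, 5, 1), then +1 on thread thr1 → (1, 6, 1)
VC(op9, invoked at 16): max of VC(op8)=(1, 6, 1), then +1 on thread thr1 → (1, 7, 1)
target: VC(op9) = (1, 7, 1)

(1, 7, 1)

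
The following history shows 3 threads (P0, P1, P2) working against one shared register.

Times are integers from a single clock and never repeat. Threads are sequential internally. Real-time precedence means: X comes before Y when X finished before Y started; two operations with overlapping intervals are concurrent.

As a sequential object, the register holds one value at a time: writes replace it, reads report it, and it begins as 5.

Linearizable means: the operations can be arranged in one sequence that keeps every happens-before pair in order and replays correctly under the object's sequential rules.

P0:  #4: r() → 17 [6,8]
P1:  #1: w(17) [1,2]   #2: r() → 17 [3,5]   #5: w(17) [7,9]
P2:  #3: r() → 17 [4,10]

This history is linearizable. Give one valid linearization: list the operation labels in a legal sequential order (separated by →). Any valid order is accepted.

step 1: #1 w(17) — value 17
step 2: #2 r() → 17 — value 17
step 3: #3 r() → 17 — value 17
step 4: #4 r() → 17 — value 17
step 5: #5 w(17) — value 17

#1 → #2 → #3 → #4 → #5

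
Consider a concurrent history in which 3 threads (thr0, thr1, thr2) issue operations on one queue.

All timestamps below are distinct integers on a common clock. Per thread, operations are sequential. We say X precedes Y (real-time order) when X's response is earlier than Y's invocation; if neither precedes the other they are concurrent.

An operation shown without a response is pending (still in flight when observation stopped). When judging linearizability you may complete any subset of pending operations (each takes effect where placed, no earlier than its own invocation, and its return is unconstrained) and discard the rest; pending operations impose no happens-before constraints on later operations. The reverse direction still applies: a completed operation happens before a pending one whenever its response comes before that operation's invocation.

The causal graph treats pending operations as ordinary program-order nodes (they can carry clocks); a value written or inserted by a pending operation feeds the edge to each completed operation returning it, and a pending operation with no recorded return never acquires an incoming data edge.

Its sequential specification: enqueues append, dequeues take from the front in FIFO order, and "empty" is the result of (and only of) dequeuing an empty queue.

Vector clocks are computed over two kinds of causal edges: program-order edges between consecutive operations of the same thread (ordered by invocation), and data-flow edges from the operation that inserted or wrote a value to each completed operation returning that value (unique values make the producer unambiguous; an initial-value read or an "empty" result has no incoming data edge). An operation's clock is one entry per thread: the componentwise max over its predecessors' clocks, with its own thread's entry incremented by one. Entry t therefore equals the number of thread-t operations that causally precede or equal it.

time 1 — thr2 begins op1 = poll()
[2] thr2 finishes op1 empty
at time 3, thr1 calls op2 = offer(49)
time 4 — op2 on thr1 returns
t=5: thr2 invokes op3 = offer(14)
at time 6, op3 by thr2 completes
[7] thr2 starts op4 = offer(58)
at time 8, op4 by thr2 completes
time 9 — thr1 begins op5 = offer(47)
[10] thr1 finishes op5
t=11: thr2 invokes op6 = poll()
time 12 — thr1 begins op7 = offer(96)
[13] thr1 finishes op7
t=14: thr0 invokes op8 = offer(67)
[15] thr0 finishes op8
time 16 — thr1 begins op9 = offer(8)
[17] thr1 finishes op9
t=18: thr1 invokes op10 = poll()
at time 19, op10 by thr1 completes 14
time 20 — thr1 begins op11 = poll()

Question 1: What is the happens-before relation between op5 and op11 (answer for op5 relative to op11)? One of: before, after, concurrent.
before

op5 spans [9,10], op11 spans [20,…)
resp(op5)=10 < inv(op11)=20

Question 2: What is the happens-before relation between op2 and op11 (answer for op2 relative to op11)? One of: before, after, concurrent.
before

op2 spans [3,4], op11 spans [20,…)
resp(op2)=4 < inv(op11)=20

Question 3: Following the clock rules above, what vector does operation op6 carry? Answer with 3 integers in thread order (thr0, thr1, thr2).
(0, 0, 4)

op1, invoked 1, has no incoming edges; only thr2's bump applies → (0, 0, 1)
op2, invoked 3, has no incoming edges; only thr1's bump applies → (0, 1, 0)
op8, invoked 14, has no incoming edges; only thr0's bump applies → (1, 0, 0)
from VC(op1)=(0, 0, 1), op3 (invoked 5) maxes components and bumps thr2 → (0, 0, 2)
from VC(op2)=(0, 1, 0), op5 (invoked 9) maxes components and bumps thr1 → (0, 2, 0)
from VC(op3)=(0, 0, 2), op4 (invoked 7) maxes components and bumps thr2 → (0, 0, 3)
from VC(op5)=(0, 2, 0), op7 (invoked 12) maxes components and bumps thr1 → (0, 3, 0)
from VC(op4)=(0, 0, 3), op6 (invoked 11) maxes components and bumps thr2 → (0, 0, 4)
from VC(op7)=(0, 3, 0), op9 (invoked 16) maxes components and bumps thr1 → (0, 4, 0)
from VC(op3)=(0, 0, 2), VC(op9)=(0, 4, 0), op10 (invoked 18) maxes components and bumps thr1 → (0, 5, 2)
from VC(op10)=(0, 5, 2), op11 (invoked 20) maxes components and bumps thr1 → (0, 6, 2)
target: VC(op6) = (0, 0, 4)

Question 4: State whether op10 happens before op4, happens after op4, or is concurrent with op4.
after

op10 spans [18,19], op4 spans [7,8]
resp(op4)=8 < inv(op10)=18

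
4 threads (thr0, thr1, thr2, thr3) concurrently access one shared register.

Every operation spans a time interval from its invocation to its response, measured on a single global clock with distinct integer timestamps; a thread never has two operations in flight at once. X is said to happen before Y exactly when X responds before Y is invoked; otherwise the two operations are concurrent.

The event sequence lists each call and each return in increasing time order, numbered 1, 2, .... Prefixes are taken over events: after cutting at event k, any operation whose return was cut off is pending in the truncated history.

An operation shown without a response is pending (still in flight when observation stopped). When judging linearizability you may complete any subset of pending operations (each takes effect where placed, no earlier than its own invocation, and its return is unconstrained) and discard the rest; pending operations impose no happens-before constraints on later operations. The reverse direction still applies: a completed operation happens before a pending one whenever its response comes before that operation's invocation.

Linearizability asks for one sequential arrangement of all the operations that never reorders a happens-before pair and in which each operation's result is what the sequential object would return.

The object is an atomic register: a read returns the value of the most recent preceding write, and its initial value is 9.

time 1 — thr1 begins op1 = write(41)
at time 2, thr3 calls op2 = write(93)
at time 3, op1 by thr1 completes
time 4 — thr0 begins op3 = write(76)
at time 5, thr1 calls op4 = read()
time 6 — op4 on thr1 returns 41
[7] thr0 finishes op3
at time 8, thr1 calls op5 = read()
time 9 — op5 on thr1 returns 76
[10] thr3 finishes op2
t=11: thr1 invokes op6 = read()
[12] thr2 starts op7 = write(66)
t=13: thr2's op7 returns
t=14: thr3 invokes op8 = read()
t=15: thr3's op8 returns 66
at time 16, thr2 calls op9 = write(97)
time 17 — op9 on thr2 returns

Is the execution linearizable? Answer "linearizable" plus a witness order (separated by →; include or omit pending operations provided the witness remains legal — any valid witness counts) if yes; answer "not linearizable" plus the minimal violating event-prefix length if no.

linearizable — witness: op1 → op4 → op2 → op3 → op5 → op6 → op7 → op8 → op9

after step 1 (op1 write(41)): value 41
after step 2 (op4 read() → 41): value 41
after step 3 (op2 write(93)): value 93
after step 4 (op3 write(76)): value 76
after step 5 (op5 read() → 76): value 76
after step 6 (op6 read() (pending, included)): value 76
after step 7 (op7 write(66)): value 66
after step 8 (op8 read() → 66): value 66
after step 9 (op9 write(97)): value 97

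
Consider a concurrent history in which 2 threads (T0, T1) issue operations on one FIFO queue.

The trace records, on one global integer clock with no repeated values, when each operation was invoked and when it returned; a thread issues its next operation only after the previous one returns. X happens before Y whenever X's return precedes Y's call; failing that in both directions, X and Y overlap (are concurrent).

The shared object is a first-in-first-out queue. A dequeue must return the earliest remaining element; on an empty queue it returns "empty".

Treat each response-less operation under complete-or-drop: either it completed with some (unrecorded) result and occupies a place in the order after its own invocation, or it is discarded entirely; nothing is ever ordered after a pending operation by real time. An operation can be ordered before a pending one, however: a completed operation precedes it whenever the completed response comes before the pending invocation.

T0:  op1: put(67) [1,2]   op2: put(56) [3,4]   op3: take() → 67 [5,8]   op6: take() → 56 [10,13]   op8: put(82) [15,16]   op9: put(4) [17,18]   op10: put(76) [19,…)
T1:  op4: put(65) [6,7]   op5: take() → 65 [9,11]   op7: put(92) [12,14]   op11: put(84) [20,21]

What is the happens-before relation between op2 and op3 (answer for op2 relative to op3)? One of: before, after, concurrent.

op2 spans [3,4], op3 spans [5,8]
resp(op2)=4 < inv(op3)=5

before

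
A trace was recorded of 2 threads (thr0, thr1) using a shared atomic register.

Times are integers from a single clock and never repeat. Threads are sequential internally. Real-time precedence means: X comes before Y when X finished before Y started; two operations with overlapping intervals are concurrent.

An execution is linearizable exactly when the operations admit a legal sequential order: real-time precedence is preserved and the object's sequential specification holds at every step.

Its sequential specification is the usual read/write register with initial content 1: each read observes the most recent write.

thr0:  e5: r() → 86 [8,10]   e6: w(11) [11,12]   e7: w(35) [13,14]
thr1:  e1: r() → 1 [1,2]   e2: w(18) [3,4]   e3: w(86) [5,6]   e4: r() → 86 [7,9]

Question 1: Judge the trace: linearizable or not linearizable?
linearizable

one valid linearization: e1, e2, e3, e4, e5, e6, e7
1. e1 r() → 1, leaving value 1
2. e2 w(18), leaving value 18
3. e3 w(86), leaving value 86
4. e4 r() → 86, leaving value 86
5. e5 r() → 86, leaving value 86
6. e6 w(11), leaving value 11
7. e7 w(35), leaving value 35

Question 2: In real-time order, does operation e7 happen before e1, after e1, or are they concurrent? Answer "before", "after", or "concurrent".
after

e7 spans [13,14], e1 spans [1,2]
resp(e1)=2 < inv(e7)=13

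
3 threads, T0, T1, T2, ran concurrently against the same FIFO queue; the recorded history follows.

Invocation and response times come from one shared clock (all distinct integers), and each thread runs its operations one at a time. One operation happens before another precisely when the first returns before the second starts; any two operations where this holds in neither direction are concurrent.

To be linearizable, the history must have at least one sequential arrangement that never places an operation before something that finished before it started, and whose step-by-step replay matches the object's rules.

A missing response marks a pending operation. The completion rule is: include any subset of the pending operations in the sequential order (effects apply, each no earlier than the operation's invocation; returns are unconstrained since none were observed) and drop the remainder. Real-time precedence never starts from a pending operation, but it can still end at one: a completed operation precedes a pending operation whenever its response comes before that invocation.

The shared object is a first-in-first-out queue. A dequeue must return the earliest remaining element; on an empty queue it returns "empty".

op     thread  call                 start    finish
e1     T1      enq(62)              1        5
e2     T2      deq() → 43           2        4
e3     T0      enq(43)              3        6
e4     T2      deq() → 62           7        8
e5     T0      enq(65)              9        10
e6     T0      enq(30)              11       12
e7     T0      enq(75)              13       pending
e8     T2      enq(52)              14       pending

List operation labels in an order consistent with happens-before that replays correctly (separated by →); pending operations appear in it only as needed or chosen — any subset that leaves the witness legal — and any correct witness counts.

1. e3 enq(43), leaving queue <43>
2. e1 enq(62), leaving queue <43,62>
3. e2 deq() → 43, leaving queue <62>
4. e4 deq() → 62, leaving queue <>
5. e5 enq(65), leaving queue <65>
6. e6 enq(30), leaving queue <65,30>

e3 → e1 → e2 → e4 → e5 → e6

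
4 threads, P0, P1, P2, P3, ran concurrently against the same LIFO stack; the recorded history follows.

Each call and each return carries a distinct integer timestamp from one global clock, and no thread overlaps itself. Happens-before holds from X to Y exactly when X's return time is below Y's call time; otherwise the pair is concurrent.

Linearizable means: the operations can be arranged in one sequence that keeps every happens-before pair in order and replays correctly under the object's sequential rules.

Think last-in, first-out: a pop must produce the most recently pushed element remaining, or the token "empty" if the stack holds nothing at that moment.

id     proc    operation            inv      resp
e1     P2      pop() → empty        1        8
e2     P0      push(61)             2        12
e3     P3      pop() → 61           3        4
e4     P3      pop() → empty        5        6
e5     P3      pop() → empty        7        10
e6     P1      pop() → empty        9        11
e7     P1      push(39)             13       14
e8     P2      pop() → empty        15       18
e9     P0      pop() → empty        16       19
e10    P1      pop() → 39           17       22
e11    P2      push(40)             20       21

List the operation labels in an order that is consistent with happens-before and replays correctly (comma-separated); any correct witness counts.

1. e1 pop() → empty, leaving stack <>
2. e2 push(61), leaving stack <61>
3. e3 pop() → 61, leaving stack <>
4. e4 pop() → empty, leaving stack <>
5. e5 pop() → empty, leaving stack <>
6. e6 pop() → empty, leaving stack <>
7. e7 push(39), leaving stack <39>
8. e10 pop() → 39, leaving stack <>
9. e8 pop() → empty, leaving stack <>
10. e9 pop() → empty, leaving stack <>
11. e11 push(40), leaving stack <40>

e1, e2, e3, e4, e5, e6, e7, e10, e8, e9, e11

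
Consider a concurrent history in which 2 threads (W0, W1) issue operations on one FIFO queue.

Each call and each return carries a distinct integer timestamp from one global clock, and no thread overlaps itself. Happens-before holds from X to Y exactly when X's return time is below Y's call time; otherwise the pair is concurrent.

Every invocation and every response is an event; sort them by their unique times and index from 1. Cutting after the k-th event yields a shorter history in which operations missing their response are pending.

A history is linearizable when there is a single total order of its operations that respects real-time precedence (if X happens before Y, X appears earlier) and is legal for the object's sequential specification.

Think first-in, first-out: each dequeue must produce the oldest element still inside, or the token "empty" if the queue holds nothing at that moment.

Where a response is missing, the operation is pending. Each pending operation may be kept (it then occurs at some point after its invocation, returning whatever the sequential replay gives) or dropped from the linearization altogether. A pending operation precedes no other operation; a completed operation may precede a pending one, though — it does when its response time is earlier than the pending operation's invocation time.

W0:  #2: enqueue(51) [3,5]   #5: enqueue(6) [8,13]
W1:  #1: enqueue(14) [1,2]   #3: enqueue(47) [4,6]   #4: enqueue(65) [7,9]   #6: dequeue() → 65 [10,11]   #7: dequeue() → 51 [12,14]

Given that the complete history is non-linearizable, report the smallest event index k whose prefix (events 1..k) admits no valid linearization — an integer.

events 1..10 are linearizable, e.g. via #1, #2, #3, #4:
step 1: #1 enqueue(14) — queue <14>
step 2: #2 enqueue(51) — queue <14,51>
step 3: #3 enqueue(47) — queue <14,51,47>
step 4: #4 enqueue(65) — queue <14,51,47,65>
include event 11 — #6 responding at 11 — and every candidate order breaks
completion choices over the 1 pending operation (#5) were checked; none helps
one such order, #1, #2, #3, #4, #6 (pending dropped), breaks at step 5 where #6 dequeue() → 65 is illegal
one such order, #1, #3, #2, #4, #6 (pending dropped), breaks at step 5 where #6 dequeue() → 65 is illegal

11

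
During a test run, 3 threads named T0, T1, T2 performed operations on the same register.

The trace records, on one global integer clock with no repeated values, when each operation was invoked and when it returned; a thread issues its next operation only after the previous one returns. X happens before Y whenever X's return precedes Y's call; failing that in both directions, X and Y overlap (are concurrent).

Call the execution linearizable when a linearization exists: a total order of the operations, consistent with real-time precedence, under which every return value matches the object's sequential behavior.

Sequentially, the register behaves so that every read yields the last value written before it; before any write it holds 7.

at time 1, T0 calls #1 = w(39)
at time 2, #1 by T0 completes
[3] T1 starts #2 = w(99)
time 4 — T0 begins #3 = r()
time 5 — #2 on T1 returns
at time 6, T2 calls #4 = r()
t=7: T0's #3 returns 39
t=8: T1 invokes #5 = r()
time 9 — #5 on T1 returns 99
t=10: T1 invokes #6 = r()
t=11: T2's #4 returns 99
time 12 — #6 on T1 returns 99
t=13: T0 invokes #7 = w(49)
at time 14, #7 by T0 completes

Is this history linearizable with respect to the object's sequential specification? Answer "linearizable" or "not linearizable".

a witness: #1, #3, #2, #4, #5, #6, #7
step 1: #1 w(39) — value 39
step 2: #3 r() → 39 — value 39
step 3: #2 w(99) — value 99
step 4: #4 r() → 99 — value 99
step 5: #5 r() → 99 — value 99
step 6: #6 r() → 99 — value 99
step 7: #7 w(49) — value 49

linearizable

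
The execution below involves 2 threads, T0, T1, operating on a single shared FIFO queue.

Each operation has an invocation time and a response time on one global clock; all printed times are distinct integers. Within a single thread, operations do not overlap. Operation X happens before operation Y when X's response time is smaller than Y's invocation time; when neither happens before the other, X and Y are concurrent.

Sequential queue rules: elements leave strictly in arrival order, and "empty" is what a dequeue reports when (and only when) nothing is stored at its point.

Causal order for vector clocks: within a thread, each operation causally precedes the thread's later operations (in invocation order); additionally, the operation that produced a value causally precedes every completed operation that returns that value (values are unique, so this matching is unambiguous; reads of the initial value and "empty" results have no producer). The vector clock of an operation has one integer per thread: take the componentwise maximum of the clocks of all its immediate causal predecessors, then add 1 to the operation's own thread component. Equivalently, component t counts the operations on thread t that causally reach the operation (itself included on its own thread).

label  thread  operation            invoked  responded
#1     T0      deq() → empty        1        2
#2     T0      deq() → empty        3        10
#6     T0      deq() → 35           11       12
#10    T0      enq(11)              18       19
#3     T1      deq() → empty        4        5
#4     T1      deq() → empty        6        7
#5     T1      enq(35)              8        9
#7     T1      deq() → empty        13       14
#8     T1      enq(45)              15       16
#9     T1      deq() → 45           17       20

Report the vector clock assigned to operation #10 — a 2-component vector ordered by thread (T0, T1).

(4, 3)

root op #3, invoked 4: fresh clock plus T1's own tick → (0, 1)
root op #1, invoked 1: fresh clock plus T0's own tick → (1, 0)
#4, invoked 6, takes VC(#3)=(0, 1) under max, adds 1 for T1 → (0, 2)
#2, invoked 3, takes VC(#1)=(1, 0) under max, adds 1 for T0 → (2, 0)
#5, invoked 8, takes VC(#4)=(0, 2) under max, adds 1 for T1 → (0, 3)
#7, invoked 13, takes VC(#5)=(0, 3) under max, adds 1 for T1 → (0, 4)
#8, invoked 15, takes VC(#7)=(0, 4) under max, adds 1 for T1 → (0, 5)
#9, invoked 17, takes VC(#8)=(0, 5) under max, adds 1 for T1 → (0, 6)
#6, invoked 11, takes VC(#2)=(2, 0), VC(#5)=(0, 3) under max, adds 1 for T0 → (3, 3)
#10, invoked 18, takes VC(#6)=(3, 3) under max, adds 1 for T0 → (4, 3)
target: VC(#10) = (4, 3)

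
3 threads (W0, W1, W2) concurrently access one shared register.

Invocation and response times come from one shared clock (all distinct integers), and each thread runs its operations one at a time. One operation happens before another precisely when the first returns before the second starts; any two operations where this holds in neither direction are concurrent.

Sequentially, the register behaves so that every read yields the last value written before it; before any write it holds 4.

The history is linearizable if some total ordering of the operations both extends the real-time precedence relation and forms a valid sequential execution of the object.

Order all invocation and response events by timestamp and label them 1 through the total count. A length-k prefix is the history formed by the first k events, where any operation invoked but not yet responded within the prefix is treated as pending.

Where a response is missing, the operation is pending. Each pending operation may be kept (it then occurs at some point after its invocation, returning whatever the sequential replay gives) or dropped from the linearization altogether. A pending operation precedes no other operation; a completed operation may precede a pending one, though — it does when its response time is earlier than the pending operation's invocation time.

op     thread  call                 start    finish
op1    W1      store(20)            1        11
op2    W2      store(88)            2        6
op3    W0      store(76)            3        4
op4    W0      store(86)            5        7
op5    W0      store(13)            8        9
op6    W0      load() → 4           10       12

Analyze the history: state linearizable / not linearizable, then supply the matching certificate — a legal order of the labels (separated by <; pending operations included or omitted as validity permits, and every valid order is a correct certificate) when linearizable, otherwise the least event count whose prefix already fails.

through event 11 a valid linearization exists; event 12 (op6 responding at time 12) ends that
the 6 completed operations admit 18 real-time orders; each fails the register replay
sample order op1, op2, op3, op4, op5, op6 stalls at step 6 — op6 load() → 4 has no legal effect
sample order op1, op3, op2, op4, op5, op6 stalls at step 6 — op6 load() → 4 has no legal effect

not linearizable — minimal violating prefix: 12 events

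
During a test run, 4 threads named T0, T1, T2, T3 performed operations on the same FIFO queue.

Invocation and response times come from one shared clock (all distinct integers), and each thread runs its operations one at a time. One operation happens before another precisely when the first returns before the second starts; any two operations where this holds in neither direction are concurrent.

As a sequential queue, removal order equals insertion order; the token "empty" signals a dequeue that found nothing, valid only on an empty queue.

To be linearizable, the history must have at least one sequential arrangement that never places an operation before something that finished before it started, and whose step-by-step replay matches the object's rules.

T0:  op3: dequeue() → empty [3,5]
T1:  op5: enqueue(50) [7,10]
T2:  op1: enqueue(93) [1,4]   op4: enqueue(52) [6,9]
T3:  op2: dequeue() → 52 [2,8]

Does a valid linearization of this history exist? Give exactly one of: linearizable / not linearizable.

cut after 7 events: linearizable; cut after 8 events (op2 responds, time 8): not linearizable
the 3 completed operations admit 6 real-time orders; each fails the FIFO queue replay
including or dropping the 2 pending operations (op4, op5) in any combination fails
sample order op1, op2, op3 (pending dropped) stalls at step 2 — op2 dequeue() → 52 has no legal effect
sample order op1, op3, op2 (pending dropped) stalls at step 2 — op3 dequeue() → empty has no legal effect

not linearizable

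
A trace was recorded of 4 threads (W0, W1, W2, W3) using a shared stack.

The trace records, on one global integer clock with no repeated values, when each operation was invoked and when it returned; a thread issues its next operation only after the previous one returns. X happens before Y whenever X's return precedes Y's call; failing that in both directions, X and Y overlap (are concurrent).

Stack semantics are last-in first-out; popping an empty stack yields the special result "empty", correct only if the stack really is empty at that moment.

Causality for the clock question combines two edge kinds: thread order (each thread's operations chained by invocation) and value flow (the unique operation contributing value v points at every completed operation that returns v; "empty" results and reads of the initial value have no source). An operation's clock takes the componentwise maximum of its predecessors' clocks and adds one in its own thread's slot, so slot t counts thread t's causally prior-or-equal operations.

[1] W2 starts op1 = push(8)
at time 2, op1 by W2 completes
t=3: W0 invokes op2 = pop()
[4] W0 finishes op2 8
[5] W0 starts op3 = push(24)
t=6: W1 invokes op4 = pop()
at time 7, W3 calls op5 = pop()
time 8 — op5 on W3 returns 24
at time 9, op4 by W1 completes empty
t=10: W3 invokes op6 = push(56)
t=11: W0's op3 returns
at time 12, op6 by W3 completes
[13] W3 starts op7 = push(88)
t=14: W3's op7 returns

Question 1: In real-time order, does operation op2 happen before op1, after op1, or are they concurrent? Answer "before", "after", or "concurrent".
op2 spans [3,4], op1 spans [1,2]
resp(op1)=2 < inv(op2)=3

after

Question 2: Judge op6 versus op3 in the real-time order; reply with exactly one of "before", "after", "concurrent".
op6 spans [10,12], op3 spans [5,11]
the intervals overlap in both directions

concurrent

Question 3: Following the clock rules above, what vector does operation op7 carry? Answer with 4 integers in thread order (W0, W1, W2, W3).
invoked at 1, op1 has no predecessors; its own W2 bump gives (0, 0, 1, 0)
invoked at 6, op4 has no predecessors; its own W1 bump gives (0, 1, 0, 0)
op2 (invocation 3): componentwise max over VC(op1)=(0, 0, 1, 0), +1 at W0, giving (1, 0, 1, 0)
op3 (invocation 5): componentwise max over VC(op2)=(1, 0, 1, 0), +1 at W0, giving (2, 0, 1, 0)
op5 (invocation 7): componentwise max over VC(op3)=(2, 0, 1, 0), +1 at W3, giving (2, 0, 1, 1)
op6 (invocation 10): componentwise max over VC(op5)=(2, 0, 1, 1), +1 at W3, giving (2, 0, 1, 2)
op7 (invocation 13): componentwise max over VC(op6)=(2, 0, 1, 2), +1 at W3, giving (2, 0, 1, 3)
target: VC(op7) = (2, 0, 1, 3)

(2, 0, 1, 3)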